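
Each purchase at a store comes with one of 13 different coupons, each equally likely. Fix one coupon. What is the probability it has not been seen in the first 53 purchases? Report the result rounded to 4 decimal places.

Each purchase misses the fixed coupon with probability (13-1)/13 = 12/13, independently.
P(still missing after 53) = (12/13)^53 = 0.01438.

0.0144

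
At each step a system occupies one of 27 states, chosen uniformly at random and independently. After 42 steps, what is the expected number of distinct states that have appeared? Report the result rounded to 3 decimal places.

21.467

For each state, P(seen in 42 steps) = 1 - (26/27)^42 = 0.7951.
By linearity of expectation, E[distinct seen] = 27·(1 - (26/27)^42) = 21.4669.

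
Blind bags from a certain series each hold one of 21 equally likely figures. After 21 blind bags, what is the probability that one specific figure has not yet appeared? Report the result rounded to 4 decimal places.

Each blind bag misses the fixed figure with probability (21-1)/21 = 20/21, independently.
P(still missing after 21) = (20/21)^21 = 0.35894.

0.3589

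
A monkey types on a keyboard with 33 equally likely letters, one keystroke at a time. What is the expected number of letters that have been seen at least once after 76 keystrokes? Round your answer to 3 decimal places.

For each letter, P(seen in 76 keystrokes) = 1 - (32/33)^76 = 0.9035.
By linearity of expectation, E[distinct seen] = 33·(1 - (32/33)^76) = 29.8169.

29.817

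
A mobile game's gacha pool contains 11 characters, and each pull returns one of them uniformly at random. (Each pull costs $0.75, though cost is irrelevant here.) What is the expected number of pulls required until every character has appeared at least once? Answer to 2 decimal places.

Split into phases: going from k distinct to k+1 distinct takes on average 11/(11-k) pulls.
E[T] = 11/11 + 11/10 + 11/9 + ... + 11/2 + 11/1 = 11·H_{11}.
H_{11} = 3.020, so E[T] = 33.219.

33.22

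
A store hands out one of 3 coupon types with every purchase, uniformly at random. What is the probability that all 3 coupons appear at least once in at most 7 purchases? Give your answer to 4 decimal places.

0.8258

Let A_i be the event that coupon i is missing after 7 purchases. By inclusion–exclusion on the A_i,
P(all seen) = Σ_{j=0}^{3} (-1)^j C(3,j)((3-j)/3)^7
= 1.00000 - 0.17558 + 0.00137 - 0.00000
= 0.82579.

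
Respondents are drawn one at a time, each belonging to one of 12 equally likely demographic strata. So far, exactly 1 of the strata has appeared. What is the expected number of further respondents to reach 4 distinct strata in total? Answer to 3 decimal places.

With k distinct strata already seen, the next new one takes an expected 12/(12-k) respondents.
Sum over k = 1,...,3: E = 12/11 + 12/10 + 12/9 = 3.6242.

3.624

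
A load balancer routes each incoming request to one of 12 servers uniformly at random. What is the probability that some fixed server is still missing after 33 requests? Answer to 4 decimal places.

0.0566

On each request the fixed server fails to appear with probability 11/12.
P(still missing after 33) = (11/12)^33 = 0.05662.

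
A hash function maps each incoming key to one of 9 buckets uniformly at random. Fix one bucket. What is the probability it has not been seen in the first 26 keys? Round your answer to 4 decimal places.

0.0468

Each key misses the fixed bucket with probability (9-1)/9 = 8/9, independently.
P(still missing after 26) = (8/9)^26 = 0.04678.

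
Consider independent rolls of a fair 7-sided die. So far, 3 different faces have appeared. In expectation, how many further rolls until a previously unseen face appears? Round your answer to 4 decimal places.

Each roll yields a new face with probability (7-3)/7 = 4/7, so the wait is geometric with mean 7/4.
E = 7/4 = 1.75000.

1.7500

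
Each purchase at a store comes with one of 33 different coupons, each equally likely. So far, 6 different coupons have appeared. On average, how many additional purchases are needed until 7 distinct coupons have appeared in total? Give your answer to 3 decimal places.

From k distinct to k+1 distinct takes on average 33/(33-k) purchases.
Only the k = 6 term is needed: E = 33/27 = 1.2222.

1.222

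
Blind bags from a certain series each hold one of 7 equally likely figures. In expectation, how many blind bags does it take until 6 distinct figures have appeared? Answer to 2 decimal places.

Going from k to k+1 distinct takes a geometric number of blind bags with mean 7/(7-k).
Sum over k = 0,...,5: E = 7/7 + 7/6 + 7/5 + 7/4 + 7/3 + 7/2 = 11.150.

11.15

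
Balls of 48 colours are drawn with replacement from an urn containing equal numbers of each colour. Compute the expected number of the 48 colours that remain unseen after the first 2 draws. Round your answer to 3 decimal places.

For each colour, P(unseen after 2) = (47/48)^2 = 0.9588.
By linearity of expectation, E[unseen] = 48·(47/48)^2 = 46.0208.

46.021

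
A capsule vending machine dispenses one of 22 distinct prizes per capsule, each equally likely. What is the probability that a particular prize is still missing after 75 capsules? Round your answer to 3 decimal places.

Each capsule misses the fixed prize with probability (22-1)/22 = 21/22, independently.
P(still missing after 75) = (21/22)^75 = 0.0305.

0.031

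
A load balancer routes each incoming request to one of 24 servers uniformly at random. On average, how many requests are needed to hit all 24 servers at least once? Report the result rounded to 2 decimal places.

After k distinct servers have appeared, the next request gives a new one with probability (24-k)/24, so the expected wait for the (k+1)-th is 24/(24-k).
E[T] = 24/24 + 24/23 + 24/22 + ... + 24/2 + 24/1 = 24·H_{24}.
H_{24} = 3.776, so E[T] = 90.623.

90.62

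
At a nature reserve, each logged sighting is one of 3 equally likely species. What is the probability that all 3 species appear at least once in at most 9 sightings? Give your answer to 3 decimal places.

By inclusion–exclusion over which species are missing,
P(all seen) = Σ_{j=0}^{3} (-1)^j C(3,j)((3-j)/3)^9
= 1.0000 - 0.0780 + 0.0002 - 0.0000
= 0.9221.

0.922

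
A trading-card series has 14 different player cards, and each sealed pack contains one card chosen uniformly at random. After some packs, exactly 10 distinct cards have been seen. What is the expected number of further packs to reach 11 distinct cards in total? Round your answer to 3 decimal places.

3.500

With k distinct cards already seen, the next new one takes an expected 14/(14-k) packs.
Only the k = 10 term is needed: E = 14/4 = 3.5000.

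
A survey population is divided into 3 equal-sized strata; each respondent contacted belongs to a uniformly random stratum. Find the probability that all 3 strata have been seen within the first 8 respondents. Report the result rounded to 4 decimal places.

0.8834

By inclusion–exclusion over which strata are missing,
P(all seen) = Σ_{j=0}^{3} (-1)^j C(3,j)((3-j)/3)^8
= 1.00000 - 0.11706 + 0.00046 - 0.00000
= 0.88340.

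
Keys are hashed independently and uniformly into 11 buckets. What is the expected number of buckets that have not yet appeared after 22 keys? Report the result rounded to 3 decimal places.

1.351

For each bucket, P(unseen after 22) = (10/11)^22 = 0.1228.
By linearity of expectation, E[unseen] = 11·(10/11)^22 = 1.3513.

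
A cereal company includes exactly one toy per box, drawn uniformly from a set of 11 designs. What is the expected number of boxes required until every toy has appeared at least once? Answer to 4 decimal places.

33.2187

Split into phases: going from k distinct to k+1 distinct takes on average 11/(11-k) boxes.
E[T] = 11/11 + 11/10 + 11/9 + ... + 11/2 + 11/1 = 11·H_{11}.
H_{11} = 3.01988, so E[T] = 33.21865.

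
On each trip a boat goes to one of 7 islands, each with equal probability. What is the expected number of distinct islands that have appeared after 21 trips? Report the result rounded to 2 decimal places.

For each island, P(seen in 21 trips) = 1 - (6/7)^21 = 0.961.
By linearity of expectation, E[distinct seen] = 7·(1 - (6/7)^21) = 6.725.

6.73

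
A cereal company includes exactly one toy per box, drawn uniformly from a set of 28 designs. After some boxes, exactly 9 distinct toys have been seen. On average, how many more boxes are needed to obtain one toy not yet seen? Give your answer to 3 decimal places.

The number of boxes until the next new toy is geometric with success probability 19/28, so its mean is 28/19.
E = 28/19 = 1.4737.

1.474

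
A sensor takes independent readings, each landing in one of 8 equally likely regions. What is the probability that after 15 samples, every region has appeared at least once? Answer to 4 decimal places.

Let A_i be the event that region i is missing after 15 samples. By inclusion–exclusion on the A_i,
P(all seen) = Σ_{j=0}^{8} (-1)^j C(8,j)((8-j)/8)^15
= 1.00000 - 1.07947 + 0.37418 - 0.04857 + 0.00214 - 0.00002 + 0.00000 - 0.00000 + 0.00000
= 0.24825.

0.2482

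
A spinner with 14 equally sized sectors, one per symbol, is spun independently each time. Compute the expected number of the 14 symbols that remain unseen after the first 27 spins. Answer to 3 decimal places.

For each symbol, P(unseen after 27) = (13/14)^27 = 0.1352.
By linearity of expectation, E[unseen] = 14·(13/14)^27 = 1.8930.

1.893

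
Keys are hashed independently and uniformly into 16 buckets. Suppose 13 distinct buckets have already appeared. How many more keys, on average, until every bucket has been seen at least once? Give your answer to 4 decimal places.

With k distinct buckets already seen, the next new one takes an expected 16/(16-k) keys.
Sum over k = 13,...,15: E = 16/3 + 16/2 + 16/1 = 29.33333.

29.3333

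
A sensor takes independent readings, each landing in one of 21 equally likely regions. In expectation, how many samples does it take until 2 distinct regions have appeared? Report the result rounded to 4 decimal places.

2.0500

With k distinct regions already seen, the next new one arrives after an expected 21/(21-k) samples.
Sum over k = 0,...,1: E = 21/21 + 21/20 = 2.05000.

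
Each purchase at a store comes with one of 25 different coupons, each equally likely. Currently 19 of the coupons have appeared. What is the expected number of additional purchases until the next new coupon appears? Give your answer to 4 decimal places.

The number of purchases until the next new coupon is geometric with success probability 6/25, so its mean is 25/6.
E = 25/6 = 4.16667.

4.1667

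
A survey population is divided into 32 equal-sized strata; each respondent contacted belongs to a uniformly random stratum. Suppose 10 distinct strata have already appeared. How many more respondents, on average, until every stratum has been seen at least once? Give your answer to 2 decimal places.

118.11

The wait to go from k to k+1 distinct strata is geometric with mean 32/(32-k).
Sum over k = 10,...,31: E = 32/22 + 32/21 + 32/20 + ... + 32/2 + 32/1 = 118.106.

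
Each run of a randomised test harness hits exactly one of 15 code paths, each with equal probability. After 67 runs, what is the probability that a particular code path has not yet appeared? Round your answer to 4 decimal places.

On each run the fixed code path fails to appear with probability 14/15.
P(still missing after 67) = (14/15)^67 = 0.00983.

0.0098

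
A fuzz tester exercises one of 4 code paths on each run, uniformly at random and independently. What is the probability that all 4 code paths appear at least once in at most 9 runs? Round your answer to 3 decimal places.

0.711

Let A_i be the event that code path i is missing after 9 runs. By inclusion–exclusion on the A_i,
P(all seen) = Σ_{j=0}^{4} (-1)^j C(4,j)((4-j)/4)^9
= 1.0000 - 0.3003 + 0.0117 - 0.0000 + 0.0000
= 0.7114.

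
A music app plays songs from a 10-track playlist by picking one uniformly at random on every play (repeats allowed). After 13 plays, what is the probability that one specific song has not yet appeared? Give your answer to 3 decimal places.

0.254

Each play misses the fixed song with probability (10-1)/10 = 9/10, independently.
P(still missing after 13) = (9/10)^13 = 0.2542.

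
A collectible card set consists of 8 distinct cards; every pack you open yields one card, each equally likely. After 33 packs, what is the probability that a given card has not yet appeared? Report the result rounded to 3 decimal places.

0.012

Each pack misses the fixed card with probability (8-1)/8 = 7/8, independently.
P(still missing after 33) = (7/8)^33 = 0.0122.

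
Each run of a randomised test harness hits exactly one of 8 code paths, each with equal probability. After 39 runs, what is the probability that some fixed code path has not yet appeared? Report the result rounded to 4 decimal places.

On each run the fixed code path fails to appear with probability 7/8.
P(still missing after 39) = (7/8)^39 = 0.00547.

0.0055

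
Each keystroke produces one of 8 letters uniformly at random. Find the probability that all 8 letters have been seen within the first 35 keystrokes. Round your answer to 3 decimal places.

0.926

Let A_i be the event that letter i is missing after 35 keystrokes. By inclusion–exclusion on the A_i,
P(all seen) = Σ_{j=0}^{8} (-1)^j C(8,j)((8-j)/8)^35
= 1.0000 - 0.0747 + 0.0012 - 0.0000 + 0.0000 - 0.0000 + 0.0000 - 0.0000 + 0.0000
= 0.9265.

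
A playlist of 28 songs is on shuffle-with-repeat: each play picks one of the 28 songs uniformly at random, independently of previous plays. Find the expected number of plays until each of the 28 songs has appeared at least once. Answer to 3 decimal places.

The wait to go from k to k+1 distinct songs is geometric with mean 28/(28-k).
E[T] = 28/28 + 28/27 + 28/26 + ... + 28/2 + 28/1 = 28·H_{28}.
H_{28} = 3.9272, so E[T] = 109.9608.

109.961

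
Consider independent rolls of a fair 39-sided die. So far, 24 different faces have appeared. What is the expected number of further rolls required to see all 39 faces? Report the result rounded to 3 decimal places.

129.411

From k distinct to k+1 distinct takes on average 39/(39-k) rolls.
Sum over k = 24,...,38: E = 39/15 + 39/14 + 39/13 + ... + 39/2 + 39/1 = 129.4109.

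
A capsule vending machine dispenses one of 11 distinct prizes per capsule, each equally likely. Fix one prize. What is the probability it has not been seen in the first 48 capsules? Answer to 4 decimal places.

On each capsule the fixed prize fails to appear with probability 10/11.
P(still missing after 48) = (10/11)^48 = 0.01031.

0.0103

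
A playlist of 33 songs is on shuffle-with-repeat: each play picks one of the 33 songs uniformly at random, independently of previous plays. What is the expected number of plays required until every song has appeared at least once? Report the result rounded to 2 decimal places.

134.93

After k distinct songs have appeared, the next play gives a new one with probability (33-k)/33, so the expected wait for the (k+1)-th is 33/(33-k).
E[T] = 33/33 + 33/32 + 33/31 + ... + 33/2 + 33/1 = 33·H_{33}.
H_{33} = 4.089, so E[T] = 134.930.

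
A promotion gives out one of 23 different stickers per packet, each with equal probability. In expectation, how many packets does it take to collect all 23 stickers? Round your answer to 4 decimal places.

85.8887

The wait to go from k to k+1 distinct stickers is geometric with mean 23/(23-k).
E[T] = 23/23 + 23/22 + 23/21 + ... + 23/2 + 23/1 = 23·H_{23}.
H_{23} = 3.73429, so E[T] = 85.88870.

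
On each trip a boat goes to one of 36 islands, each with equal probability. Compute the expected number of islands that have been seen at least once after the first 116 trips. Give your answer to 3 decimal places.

34.629

For each island, P(seen in 116 trips) = 1 - (35/36)^116 = 0.9619.
By linearity of expectation, E[distinct seen] = 36·(1 - (35/36)^116) = 34.6288.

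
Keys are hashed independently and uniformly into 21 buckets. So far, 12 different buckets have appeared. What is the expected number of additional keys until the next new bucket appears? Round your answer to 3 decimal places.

2.333

Each key yields a new bucket with probability (21-12)/21 = 9/21, so the wait is geometric with mean 21/9.
E = 21/9 = 2.3333.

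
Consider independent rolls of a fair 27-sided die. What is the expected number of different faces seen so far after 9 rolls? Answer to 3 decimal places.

7.776

For each face, P(seen in 9 rolls) = 1 - (26/27)^9 = 0.2880.
By linearity of expectation, E[distinct seen] = 27·(1 - (26/27)^9) = 7.7757.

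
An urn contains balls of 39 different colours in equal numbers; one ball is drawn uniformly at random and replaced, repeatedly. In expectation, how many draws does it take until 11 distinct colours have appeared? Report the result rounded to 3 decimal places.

12.729

With k distinct colours already seen, the next new one arrives after an expected 39/(39-k) draws.
Sum over k = 0,...,10: E = 39/39 + 39/38 + 39/37 + ... + 39/30 + 39/29 = 12.7285.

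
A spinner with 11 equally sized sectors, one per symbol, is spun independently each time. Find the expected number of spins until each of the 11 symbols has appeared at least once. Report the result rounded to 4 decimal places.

After k distinct symbols have appeared, the next spin gives a new one with probability (11-k)/11, so the expected wait for the (k+1)-th is 11/(11-k).
E[T] = 11/11 + 11/10 + 11/9 + ... + 11/2 + 11/1 = 11·H_{11}.
H_{11} = 3.01988, so E[T] = 33.21865.

33.2187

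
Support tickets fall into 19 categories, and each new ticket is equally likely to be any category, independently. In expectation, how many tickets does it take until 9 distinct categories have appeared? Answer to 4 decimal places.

With k distinct categories already seen, the next new one arrives after an expected 19/(19-k) tickets.
Sum over k = 0,...,8: E = 19/19 + 19/18 + 19/17 + ... + 19/12 + 19/11 = 11.75666.

11.7567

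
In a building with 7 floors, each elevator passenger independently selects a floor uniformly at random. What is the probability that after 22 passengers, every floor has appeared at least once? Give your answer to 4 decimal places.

Let A_i be the event that floor i is missing after 22 passengers. By inclusion–exclusion on the A_i,
P(all seen) = Σ_{j=0}^{7} (-1)^j C(7,j)((7-j)/7)^22
= 1.00000 - 0.23565 + 0.01281 - 0.00016 + 0.00000 - 0.00000 + 0.00000 - 0.00000
= 0.77700.

0.7770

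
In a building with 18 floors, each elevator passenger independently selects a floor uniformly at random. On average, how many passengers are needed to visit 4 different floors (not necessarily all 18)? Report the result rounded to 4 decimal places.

With k distinct floors already seen, the next new one arrives after an expected 18/(18-k) passengers.
Sum over k = 0,...,3: E = 18/18 + 18/17 + 18/16 + 18/15 = 4.38382.

4.3838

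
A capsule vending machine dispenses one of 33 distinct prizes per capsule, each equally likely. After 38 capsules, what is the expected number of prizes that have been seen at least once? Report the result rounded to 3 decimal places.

22.751

For each prize, P(seen in 38 capsules) = 1 - (32/33)^38 = 0.6894.
By linearity of expectation, E[distinct seen] = 33·(1 - (32/33)^38) = 22.7510.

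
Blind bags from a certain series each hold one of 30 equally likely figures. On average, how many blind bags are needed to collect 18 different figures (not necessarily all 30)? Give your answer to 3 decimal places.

26.753

With k distinct figures already seen, the next new one arrives after an expected 30/(30-k) blind bags.
Sum over k = 0,...,17: E = 30/30 + 30/29 + 30/28 + ... + 30/14 + 30/13 = 26.7533.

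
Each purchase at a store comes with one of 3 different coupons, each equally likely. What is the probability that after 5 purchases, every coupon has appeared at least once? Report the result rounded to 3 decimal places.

By inclusion–exclusion over which coupons are missing,
P(all seen) = Σ_{j=0}^{3} (-1)^j C(3,j)((3-j)/3)^5
= 1.0000 - 0.3951 + 0.0123 - 0.0000
= 0.6173.

0.617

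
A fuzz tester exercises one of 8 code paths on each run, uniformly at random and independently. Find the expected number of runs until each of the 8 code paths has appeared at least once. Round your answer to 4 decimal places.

21.7429

Split into phases: going from k distinct to k+1 distinct takes on average 8/(8-k) runs.
E[T] = 8/8 + 8/7 + 8/6 + ... + 8/2 + 8/1 = 8·H_{8}.
H_{8} = 2.71786, so E[T] = 21.74286.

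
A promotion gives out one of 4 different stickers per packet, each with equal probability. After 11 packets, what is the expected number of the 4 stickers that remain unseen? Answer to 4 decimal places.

0.1689

For each sticker, P(unseen after 11) = (3/4)^11 = 0.04224.
By linearity of expectation, E[unseen] = 4·(3/4)^11 = 0.16894.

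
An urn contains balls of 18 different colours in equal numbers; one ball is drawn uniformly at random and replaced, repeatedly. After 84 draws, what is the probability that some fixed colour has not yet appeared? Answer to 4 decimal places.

0.0082

On each draw the fixed colour fails to appear with probability 17/18.
P(still missing after 84) = (17/18)^84 = 0.00822.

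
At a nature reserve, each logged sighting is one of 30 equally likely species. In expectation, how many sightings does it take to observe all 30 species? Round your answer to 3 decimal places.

119.850

Split into phases: going from k distinct to k+1 distinct takes on average 30/(30-k) sightings.
E[T] = 30/30 + 30/29 + 30/28 + ... + 30/2 + 30/1 = 30·H_{30}.
H_{30} = 3.9950, so E[T] = 119.8496.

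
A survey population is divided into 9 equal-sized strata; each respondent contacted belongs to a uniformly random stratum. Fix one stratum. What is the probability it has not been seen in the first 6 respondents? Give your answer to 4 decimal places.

0.4933

On each respondent the fixed stratum fails to appear with probability 8/9.
P(still missing after 6) = (8/9)^6 = 0.49327.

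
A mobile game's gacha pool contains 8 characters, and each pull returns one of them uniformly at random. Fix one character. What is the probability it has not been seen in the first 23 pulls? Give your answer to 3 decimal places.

Each pull misses the fixed character with probability (8-1)/8 = 7/8, independently.
P(still missing after 23) = (7/8)^23 = 0.0464.

0.046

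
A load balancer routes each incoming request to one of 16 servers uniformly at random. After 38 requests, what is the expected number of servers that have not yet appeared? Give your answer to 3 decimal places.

1.377

For each server, P(unseen after 38) = (15/16)^38 = 0.0861.
By linearity of expectation, E[unseen] = 16·(15/16)^38 = 1.3773.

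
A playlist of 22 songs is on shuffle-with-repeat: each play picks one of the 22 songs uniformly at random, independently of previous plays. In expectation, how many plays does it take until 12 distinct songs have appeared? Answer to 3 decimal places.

16.761

With k distinct songs already seen, the next new one arrives after an expected 22/(22-k) plays.
Sum over k = 0,...,11: E = 22/22 + 22/21 + 22/20 + ... + 22/12 + 22/11 = 16.7606.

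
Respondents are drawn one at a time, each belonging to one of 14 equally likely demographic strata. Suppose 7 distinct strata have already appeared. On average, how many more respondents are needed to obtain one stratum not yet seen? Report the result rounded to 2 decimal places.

Each respondent yields a new stratum with probability (14-7)/14 = 7/14, so the wait is geometric with mean 14/7.
E = 14/7 = 2.000.

2.00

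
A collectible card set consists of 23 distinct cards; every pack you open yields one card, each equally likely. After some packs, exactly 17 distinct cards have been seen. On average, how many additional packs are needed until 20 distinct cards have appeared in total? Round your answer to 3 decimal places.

14.183

With k distinct cards already seen, the next new one takes an expected 23/(23-k) packs.
Sum over k = 17,...,19: E = 23/6 + 23/5 + 23/4 = 14.1833.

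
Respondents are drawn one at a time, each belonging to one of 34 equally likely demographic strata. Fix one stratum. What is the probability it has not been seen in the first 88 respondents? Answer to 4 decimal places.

On each respondent the fixed stratum fails to appear with probability 33/34.
P(still missing after 88) = (33/34)^88 = 0.07229.

0.0723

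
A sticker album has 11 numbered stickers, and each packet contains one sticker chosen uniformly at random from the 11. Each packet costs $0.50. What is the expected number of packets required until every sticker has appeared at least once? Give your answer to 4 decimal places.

33.2187

After k distinct stickers have appeared, the next packet gives a new one with probability (11-k)/11, so the expected wait for the (k+1)-th is 11/(11-k).
E[T] = 11/11 + 11/10 + 11/9 + ... + 11/2 + 11/1 = 11·H_{11}.
H_{11} = 3.01988, so E[T] = 33.21865.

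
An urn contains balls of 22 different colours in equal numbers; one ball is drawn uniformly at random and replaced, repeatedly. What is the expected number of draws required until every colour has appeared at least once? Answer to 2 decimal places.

Split into phases: going from k distinct to k+1 distinct takes on average 22/(22-k) draws.
E[T] = 22/22 + 22/21 + 22/20 + ... + 22/2 + 22/1 = 22·H_{22}.
H_{22} = 3.691, so E[T] = 81.198.

81.20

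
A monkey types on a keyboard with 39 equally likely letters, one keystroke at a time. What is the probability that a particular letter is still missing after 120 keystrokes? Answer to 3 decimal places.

Each keystroke misses the fixed letter with probability (39-1)/39 = 38/39, independently.
P(still missing after 120) = (38/39)^120 = 0.0443.

0.044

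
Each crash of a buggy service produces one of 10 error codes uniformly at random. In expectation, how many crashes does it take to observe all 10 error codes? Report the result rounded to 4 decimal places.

29.2897

After k distinct error codes have appeared, the next crash gives a new one with probability (10-k)/10, so the expected wait for the (k+1)-th is 10/(10-k).
E[T] = 10/10 + 10/9 + 10/8 + ... + 10/2 + 10/1 = 10·H_{10}.
H_{10} = 2.92897, so E[T] = 29.28968.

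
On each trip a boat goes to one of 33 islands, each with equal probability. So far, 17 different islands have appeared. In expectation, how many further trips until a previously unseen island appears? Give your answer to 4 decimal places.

2.0625

The number of trips until the next new island is geometric with success probability 16/33, so its mean is 33/16.
E = 33/16 = 2.06250.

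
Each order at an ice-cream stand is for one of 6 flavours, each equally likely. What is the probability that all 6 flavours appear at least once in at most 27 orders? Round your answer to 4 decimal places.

By inclusion–exclusion over which flavours are missing,
P(all seen) = Σ_{j=0}^{6} (-1)^j C(6,j)((6-j)/6)^27
= 1.00000 - 0.04368 + 0.00026 - 0.00000 + 0.00000 - 0.00000 + 0.00000
= 0.95659.

0.9566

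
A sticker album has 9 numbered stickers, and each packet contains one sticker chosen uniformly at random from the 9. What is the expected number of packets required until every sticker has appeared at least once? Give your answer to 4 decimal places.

After k distinct stickers have appeared, the next packet gives a new one with probability (9-k)/9, so the expected wait for the (k+1)-th is 9/(9-k).
E[T] = 9/9 + 9/8 + 9/7 + ... + 9/2 + 9/1 = 9·H_{9}.
H_{9} = 2.82897, so E[T] = 25.46071.

25.4607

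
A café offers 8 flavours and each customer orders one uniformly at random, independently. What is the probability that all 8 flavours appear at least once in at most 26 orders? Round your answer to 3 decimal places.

0.767

By inclusion–exclusion over which flavours are missing,
P(all seen) = Σ_{j=0}^{8} (-1)^j C(8,j)((8-j)/8)^26
= 1.0000 - 0.2485 + 0.0158 - 0.0003 + 0.0000 - 0.0000 + 0.0000 - 0.0000 + 0.0000
= 0.7670.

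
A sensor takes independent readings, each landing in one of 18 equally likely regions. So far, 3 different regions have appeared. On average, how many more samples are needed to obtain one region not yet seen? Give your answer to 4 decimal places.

The number of samples until the next new region is geometric with success probability 15/18, so its mean is 18/15.
E = 18/15 = 1.20000.

1.2000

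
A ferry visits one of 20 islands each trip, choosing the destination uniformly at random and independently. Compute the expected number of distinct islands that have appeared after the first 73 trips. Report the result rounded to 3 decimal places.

19.527

For each island, P(seen in 73 trips) = 1 - (19/20)^73 = 0.9764.
By linearity of expectation, E[distinct seen] = 20·(1 - (19/20)^73) = 19.5270.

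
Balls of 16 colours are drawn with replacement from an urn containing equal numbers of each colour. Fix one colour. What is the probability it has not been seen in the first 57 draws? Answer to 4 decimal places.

Each draw misses the fixed colour with probability (16-1)/16 = 15/16, independently.
P(still missing after 57) = (15/16)^57 = 0.02526.

0.0253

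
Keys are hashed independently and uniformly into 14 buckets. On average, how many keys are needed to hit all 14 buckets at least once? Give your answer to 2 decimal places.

After k distinct buckets have appeared, the next key gives a new one with probability (14-k)/14, so the expected wait for the (k+1)-th is 14/(14-k).
E[T] = 14/14 + 14/13 + 14/12 + ... + 14/2 + 14/1 = 14·H_{14}.
H_{14} = 3.252, so E[T] = 45.522.

45.52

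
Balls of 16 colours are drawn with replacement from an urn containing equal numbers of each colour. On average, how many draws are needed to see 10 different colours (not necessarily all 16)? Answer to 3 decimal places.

14.892

Going from k to k+1 distinct takes a geometric number of draws with mean 16/(16-k).
Sum over k = 0,...,9: E = 16/16 + 16/15 + 16/14 + ... + 16/8 + 16/7 = 14.8917.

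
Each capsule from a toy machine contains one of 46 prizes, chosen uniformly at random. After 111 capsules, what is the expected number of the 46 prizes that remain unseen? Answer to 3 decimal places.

4.011

For each prize, P(unseen after 111) = (45/46)^111 = 0.0872.
By linearity of expectation, E[unseen] = 46·(45/46)^111 = 4.0108.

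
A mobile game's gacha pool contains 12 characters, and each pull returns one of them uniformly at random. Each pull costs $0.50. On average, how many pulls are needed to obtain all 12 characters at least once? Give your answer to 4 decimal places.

The wait to go from k to k+1 distinct characters is geometric with mean 12/(12-k).
E[T] = 12/12 + 12/11 + 12/10 + ... + 12/2 + 12/1 = 12·H_{12}.
H_{12} = 3.10321, so E[T] = 37.23853.

37.2385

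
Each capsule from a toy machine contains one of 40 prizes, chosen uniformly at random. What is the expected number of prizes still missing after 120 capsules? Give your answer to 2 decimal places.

For each prize, P(unseen after 120) = (39/40)^120 = 0.048.
By linearity of expectation, E[unseen] = 40·(39/40)^120 = 1.917.

1.92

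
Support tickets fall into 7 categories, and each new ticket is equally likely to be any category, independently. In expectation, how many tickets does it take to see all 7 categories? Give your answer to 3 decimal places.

18.150

Split into phases: going from k distinct to k+1 distinct takes on average 7/(7-k) tickets.
E[T] = 7/7 + 7/6 + 7/5 + ... + 7/2 + 7/1 = 7·H_{7}.
H_{7} = 2.5929, so E[T] = 18.1500.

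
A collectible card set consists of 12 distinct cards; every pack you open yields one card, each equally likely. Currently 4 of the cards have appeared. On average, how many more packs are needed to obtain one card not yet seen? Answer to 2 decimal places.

Each pack yields a new card with probability (12-4)/12 = 8/12, so the wait is geometric with mean 12/8.
E = 12/8 = 1.500.

1.50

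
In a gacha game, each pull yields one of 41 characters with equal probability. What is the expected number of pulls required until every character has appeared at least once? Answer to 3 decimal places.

176.420

The wait to go from k to k+1 distinct characters is geometric with mean 41/(41-k).
E[T] = 41/41 + 41/40 + 41/39 + ... + 41/2 + 41/1 = 41·H_{41}.
H_{41} = 4.3029, so E[T] = 176.4203.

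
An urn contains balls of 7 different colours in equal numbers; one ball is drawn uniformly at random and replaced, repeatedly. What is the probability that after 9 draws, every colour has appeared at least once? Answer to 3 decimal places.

By inclusion–exclusion over which colours are missing,
P(all seen) = Σ_{j=0}^{7} (-1)^j C(7,j)((7-j)/7)^9
= 1.0000 - 1.7481 + 1.0164 - 0.2274 + 0.0171 - 0.0003 + 0.0000 - 0.0000
= 0.0577.

0.058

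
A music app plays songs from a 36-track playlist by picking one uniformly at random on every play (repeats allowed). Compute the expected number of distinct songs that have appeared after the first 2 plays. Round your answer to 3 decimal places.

1.972

For each song, P(seen in 2 plays) = 1 - (35/36)^2 = 0.0548.
By linearity of expectation, E[distinct seen] = 36·(1 - (35/36)^2) = 1.9722.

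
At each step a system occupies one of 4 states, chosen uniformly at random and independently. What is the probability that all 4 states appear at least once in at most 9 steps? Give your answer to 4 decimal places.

Let A_i be the event that state i is missing after 9 steps. By inclusion–exclusion on the A_i,
P(all seen) = Σ_{j=0}^{4} (-1)^j C(4,j)((4-j)/4)^9
= 1.00000 - 0.30034 + 0.01172 - 0.00002 + 0.00000
= 0.71136.

0.7114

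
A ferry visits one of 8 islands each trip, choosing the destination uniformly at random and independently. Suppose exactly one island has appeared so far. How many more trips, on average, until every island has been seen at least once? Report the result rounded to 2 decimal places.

With k distinct islands already seen, the next new one takes an expected 8/(8-k) trips.
Sum over k = 1,...,7: E = 8/7 + 8/6 + 8/5 + ... + 8/2 + 8/1 = 20.743.

20.74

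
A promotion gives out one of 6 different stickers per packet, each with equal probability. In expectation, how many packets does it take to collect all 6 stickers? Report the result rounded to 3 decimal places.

14.700

Split into phases: going from k distinct to k+1 distinct takes on average 6/(6-k) packets.
E[T] = 6/6 + 6/5 + 6/4 + 6/3 + 6/2 + 6/1 = 6·H_{6}.
H_{6} = 2.4500, so E[T] = 14.7000.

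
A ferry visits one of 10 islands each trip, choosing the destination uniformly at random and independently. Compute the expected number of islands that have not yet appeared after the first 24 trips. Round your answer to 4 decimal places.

For each island, P(unseen after 24) = (9/10)^24 = 0.07977.
By linearity of expectation, E[unseen] = 10·(9/10)^24 = 0.79766.

0.7977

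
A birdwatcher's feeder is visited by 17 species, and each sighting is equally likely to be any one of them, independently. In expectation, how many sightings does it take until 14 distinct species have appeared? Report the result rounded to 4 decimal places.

27.3057

With k distinct species already seen, the next new one arrives after an expected 17/(17-k) sightings.
Sum over k = 0,...,13: E = 17/17 + 17/16 + 17/15 + ... + 17/5 + 17/4 = 27.30573.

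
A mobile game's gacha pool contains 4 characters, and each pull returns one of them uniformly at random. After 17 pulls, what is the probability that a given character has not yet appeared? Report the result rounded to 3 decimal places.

0.008

On each pull the fixed character fails to appear with probability 3/4.
P(still missing after 17) = (3/4)^17 = 0.0075.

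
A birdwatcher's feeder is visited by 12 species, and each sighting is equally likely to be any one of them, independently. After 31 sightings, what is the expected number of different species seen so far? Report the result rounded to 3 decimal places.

For each species, P(seen in 31 sightings) = 1 - (11/12)^31 = 0.9326.
By linearity of expectation, E[distinct seen] = 12·(1 - (11/12)^31) = 11.1914.

11.191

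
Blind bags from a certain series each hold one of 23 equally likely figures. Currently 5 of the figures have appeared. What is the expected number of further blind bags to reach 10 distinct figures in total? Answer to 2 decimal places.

7.24

With k distinct figures already seen, the next new one takes an expected 23/(23-k) blind bags.
Sum over k = 5,...,9: E = 23/18 + 23/17 + 23/16 + 23/15 + 23/14 = 7.244.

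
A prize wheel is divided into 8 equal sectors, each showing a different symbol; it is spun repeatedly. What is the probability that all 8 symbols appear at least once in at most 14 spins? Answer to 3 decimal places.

0.192

Let A_i be the event that symbol i is missing after 14 spins. By inclusion–exclusion on the A_i,
P(all seen) = Σ_{j=0}^{8} (-1)^j C(8,j)((8-j)/8)^14
= 1.0000 - 1.2337 + 0.4989 - 0.0777 + 0.0043 - 0.0001 + 0.0000 - 0.0000 + 0.0000
= 0.1917.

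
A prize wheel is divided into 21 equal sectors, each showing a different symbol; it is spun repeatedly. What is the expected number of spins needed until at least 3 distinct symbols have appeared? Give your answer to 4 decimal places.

With k distinct symbols already seen, the next new one arrives after an expected 21/(21-k) spins.
Sum over k = 0,...,2: E = 21/21 + 21/20 + 21/19 = 3.15526.

3.1553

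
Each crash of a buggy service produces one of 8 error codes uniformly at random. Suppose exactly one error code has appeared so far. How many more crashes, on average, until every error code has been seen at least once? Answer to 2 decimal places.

20.74

The wait to go from k to k+1 distinct error codes is geometric with mean 8/(8-k).
Sum over k = 1,...,7: E = 8/7 + 8/6 + 8/5 + ... + 8/2 + 8/1 = 20.743.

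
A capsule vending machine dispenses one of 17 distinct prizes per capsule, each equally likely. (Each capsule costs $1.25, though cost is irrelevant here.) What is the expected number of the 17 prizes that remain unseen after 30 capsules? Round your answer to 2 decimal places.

2.76

For each prize, P(unseen after 30) = (16/17)^30 = 0.162.
By linearity of expectation, E[unseen] = 17·(16/17)^30 = 2.758.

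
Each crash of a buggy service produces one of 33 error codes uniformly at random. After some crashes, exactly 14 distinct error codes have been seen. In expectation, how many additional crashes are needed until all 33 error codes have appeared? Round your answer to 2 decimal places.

117.08

From k distinct to k+1 distinct takes on average 33/(33-k) crashes.
Sum over k = 14,...,32: E = 33/19 + 33/18 + 33/17 + ... + 33/2 + 33/1 = 117.075.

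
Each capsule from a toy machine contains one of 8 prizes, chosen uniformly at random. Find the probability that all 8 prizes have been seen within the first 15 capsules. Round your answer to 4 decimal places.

0.2482

Let A_i be the event that prize i is missing after 15 capsules. By inclusion–exclusion on the A_i,
P(all seen) = Σ_{j=0}^{8} (-1)^j C(8,j)((8-j)/8)^15
= 1.00000 - 1.07947 + 0.37418 - 0.04857 + 0.00214 - 0.00002 + 0.00000 - 0.00000 + 0.00000
= 0.24825.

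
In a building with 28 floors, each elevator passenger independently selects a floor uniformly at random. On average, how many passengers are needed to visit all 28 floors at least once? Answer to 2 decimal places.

After k distinct floors have appeared, the next passenger gives a new one with probability (28-k)/28, so the expected wait for the (k+1)-th is 28/(28-k).
E[T] = 28/28 + 28/27 + 28/26 + ... + 28/2 + 28/1 = 28·H_{28}.
H_{28} = 3.927, so E[T] = 109.961.

109.96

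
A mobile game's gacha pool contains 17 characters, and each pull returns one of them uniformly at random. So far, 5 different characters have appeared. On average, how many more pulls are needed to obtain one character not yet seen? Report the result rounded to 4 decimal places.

Each pull yields a new character with probability (17-5)/17 = 12/17, so the wait is geometric with mean 17/12.
E = 17/12 = 1.41667.

1.4167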